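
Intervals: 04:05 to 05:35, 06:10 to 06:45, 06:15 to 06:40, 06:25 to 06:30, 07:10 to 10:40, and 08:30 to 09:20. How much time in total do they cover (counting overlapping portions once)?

5 h 35 min

Merged: 04:05–05:35, 06:10–06:45, 07:10–10:40.
Lengths: 1 h 30 min + 35 min + 3 h 30 min = 5 h 35 min.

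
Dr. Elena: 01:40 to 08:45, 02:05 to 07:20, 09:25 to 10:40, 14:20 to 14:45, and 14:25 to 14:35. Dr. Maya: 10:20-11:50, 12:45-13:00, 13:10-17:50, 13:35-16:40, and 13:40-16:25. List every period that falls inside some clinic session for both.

10:20-10:40, 14:20-14:45

Merge the first list: 01:40-08:45, 09:25-10:40, 14:20-14:45.
Merge the second list: 10:20-11:50, 12:45-13:00, 13:10-17:50.
01:40-08:45: no overlap with the second set.
09:25-10:40 meets the second set on 10:20-10:40.
14:20-14:45 meets the second set on 14:20-14:45.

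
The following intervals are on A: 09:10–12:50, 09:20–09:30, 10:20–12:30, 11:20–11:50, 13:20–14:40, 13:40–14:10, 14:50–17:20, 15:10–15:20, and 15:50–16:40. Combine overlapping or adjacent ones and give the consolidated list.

09:20–09:30 overlaps/touches 09:10–12:50 → extend to 09:10–12:50.
10:20–12:30 overlaps/touches 09:10–12:50 → extend to 09:10–12:50.
11:20–11:50 overlaps/touches 09:10–12:50 → extend to 09:10–12:50.
13:20–14:40 is disjoint → start new block.
13:40–14:10 overlaps/touches 13:20–14:40 → extend to 13:20–14:40.
14:50–17:20 is disjoint → start new block.
15:10–15:20 overlaps/touches 14:50–17:20 → extend to 14:50–17:20.
15:50–16:40 overlaps/touches 14:50–17:20 → extend to 14:50–17:20.

09:10–12:50, 13:20–14:40, 14:50–17:20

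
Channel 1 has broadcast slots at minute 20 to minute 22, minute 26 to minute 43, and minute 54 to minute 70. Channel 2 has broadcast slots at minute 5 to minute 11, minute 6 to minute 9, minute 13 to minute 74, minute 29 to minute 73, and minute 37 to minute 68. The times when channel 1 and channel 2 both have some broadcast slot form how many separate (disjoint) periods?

Merge the second list: minute 5 to minute 11, minute 13 to minute 74.
A ∩ B = minute 20 to minute 22, minute 26 to minute 43, minute 54 to minute 70.
That is 3 disjoint pieces.

3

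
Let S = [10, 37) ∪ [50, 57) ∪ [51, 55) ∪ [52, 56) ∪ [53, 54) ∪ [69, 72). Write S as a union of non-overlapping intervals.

[50, 57) is disjoint → start new block.
[51, 55) overlaps/touches [50, 57) → extend to [50, 57).
[52, 56) overlaps/touches [50, 57) → extend to [50, 57).
[53, 54) overlaps/touches [50, 57) → extend to [50, 57).
[69, 72) is disjoint → start new block.

[10, 37) ∪ [50, 57) ∪ [69, 72)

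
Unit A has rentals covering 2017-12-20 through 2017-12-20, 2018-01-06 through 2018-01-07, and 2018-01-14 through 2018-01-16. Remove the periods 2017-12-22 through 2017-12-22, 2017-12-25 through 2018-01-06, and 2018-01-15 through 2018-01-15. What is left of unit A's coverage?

2017-12-20 through 2017-12-20 is untouched.
2018-01-06 through 2018-01-07 with B removed leaves 2018-01-07 through 2018-01-07.
2018-01-14 through 2018-01-16 with B removed leaves 2018-01-14 through 2018-01-14, 2018-01-16 through 2018-01-16.

2017-12-20 through 2017-12-20, 2018-01-07 through 2018-01-07, 2018-01-14 through 2018-01-14, 2018-01-16 through 2018-01-16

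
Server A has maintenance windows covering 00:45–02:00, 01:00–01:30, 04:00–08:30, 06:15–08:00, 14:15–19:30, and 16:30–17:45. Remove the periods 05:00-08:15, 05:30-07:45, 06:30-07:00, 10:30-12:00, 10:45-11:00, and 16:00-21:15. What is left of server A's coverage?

00:45–02:00, 04:00–05:00, 08:15–08:30, 14:15–16:00

First set merges to 00:45–02:00, 04:00–08:30, 14:15–19:30.
Second set merges to 05:00–08:15, 10:30–12:00, 16:00–21:15.
00:45–02:00: nothing removed.
04:00–08:30 \ B = 04:00–05:00, 08:15–08:30.
14:15–19:30 \ B = 14:15–16:00.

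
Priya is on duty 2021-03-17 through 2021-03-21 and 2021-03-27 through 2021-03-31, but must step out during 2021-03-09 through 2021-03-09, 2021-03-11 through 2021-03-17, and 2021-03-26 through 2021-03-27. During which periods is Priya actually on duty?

2021-03-18 through 2021-03-21, 2021-03-28 through 2021-03-31

2021-03-17 through 2021-03-21 minus B → 2021-03-18 through 2021-03-21.
2021-03-27 through 2021-03-31 minus B → 2021-03-28 through 2021-03-31.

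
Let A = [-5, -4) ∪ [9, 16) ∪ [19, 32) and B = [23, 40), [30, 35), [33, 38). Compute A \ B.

[-5, -4) ∪ [9, 16) ∪ [19, 23)

Second set merges to [23, 40).
[-5, -4): nothing removed.
[9, 16): nothing removed.
[19, 32) \ B = [19, 23).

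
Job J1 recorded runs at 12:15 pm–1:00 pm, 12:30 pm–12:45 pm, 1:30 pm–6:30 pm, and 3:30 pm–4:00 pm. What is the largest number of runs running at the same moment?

Walk the sorted start/end points keeping a running depth.
The depth first hits 2 at 12:30 pm.

2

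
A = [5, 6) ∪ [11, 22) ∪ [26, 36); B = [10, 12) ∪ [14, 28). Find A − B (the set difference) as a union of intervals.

[5, 6) ∪ [12, 14) ∪ [28, 36)

[5, 6): nothing removed.
[11, 22) \ B = [12, 14).
[26, 36) \ B = [28, 36).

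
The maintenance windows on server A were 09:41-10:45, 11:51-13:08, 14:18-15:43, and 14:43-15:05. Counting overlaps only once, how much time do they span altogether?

Merged: 09:41–10:45, 11:51–13:08, 14:18–15:43.
Lengths: 1 h 4 min + 1 h 17 min + 1 h 25 min = 3 h 46 min.

3 h 46 min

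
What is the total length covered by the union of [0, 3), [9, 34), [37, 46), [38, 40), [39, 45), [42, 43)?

37

Merged: [0, 3), [9, 34), [37, 46).
Lengths: 3 + 25 + 9 = 37.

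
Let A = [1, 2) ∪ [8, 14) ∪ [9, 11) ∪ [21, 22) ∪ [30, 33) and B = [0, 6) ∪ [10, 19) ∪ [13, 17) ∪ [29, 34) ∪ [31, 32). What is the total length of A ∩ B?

A, merged: [1, 2), [8, 14), [21, 22), [30, 33).
B, merged: [0, 6), [10, 19), [29, 34).
A ∩ B = [1, 2), [10, 14), [30, 33).
Total: 1 + 4 + 3 = 8.

8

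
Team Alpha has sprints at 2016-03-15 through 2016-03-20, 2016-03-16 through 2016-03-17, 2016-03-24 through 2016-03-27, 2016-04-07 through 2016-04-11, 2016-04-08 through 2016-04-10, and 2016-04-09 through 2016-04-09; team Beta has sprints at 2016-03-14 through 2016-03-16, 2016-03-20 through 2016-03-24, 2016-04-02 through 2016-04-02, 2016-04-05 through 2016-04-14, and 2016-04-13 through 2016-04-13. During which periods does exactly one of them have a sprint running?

Merge the first list: 2016-03-15 through 2016-03-20, 2016-03-24 through 2016-03-27, 2016-04-07 through 2016-04-11.
Merge the second list: 2016-03-14 through 2016-03-16, 2016-03-20 through 2016-03-24, 2016-04-02 through 2016-04-02, 2016-04-05 through 2016-04-14.
A but not B: 2016-03-17 through 2016-03-19, 2016-03-25 through 2016-03-27.
B but not A: 2016-03-14 through 2016-03-14, 2016-03-21 through 2016-03-23, 2016-04-02 through 2016-04-02, 2016-04-05 through 2016-04-06, 2016-04-12 through 2016-04-14.
Combining gives A △ B.

2016-03-14 through 2016-03-14, 2016-03-17 through 2016-03-19, 2016-03-21 through 2016-03-23, 2016-03-25 through 2016-03-27, 2016-04-02 through 2016-04-02, 2016-04-05 through 2016-04-06, 2016-04-12 through 2016-04-14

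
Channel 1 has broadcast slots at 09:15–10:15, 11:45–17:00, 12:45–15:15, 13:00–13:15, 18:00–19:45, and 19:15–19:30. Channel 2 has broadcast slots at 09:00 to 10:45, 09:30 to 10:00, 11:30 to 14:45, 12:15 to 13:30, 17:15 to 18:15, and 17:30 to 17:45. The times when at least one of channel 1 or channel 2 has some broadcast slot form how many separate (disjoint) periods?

3

First set merges to 09:15–10:15, 11:45–17:00, 18:00–19:45.
Second set merges to 09:00–10:45, 11:30–14:45, 17:15–18:15.
A ∪ B = 09:00–10:45, 11:30–17:00, 17:15–19:45.
That is 3 disjoint pieces.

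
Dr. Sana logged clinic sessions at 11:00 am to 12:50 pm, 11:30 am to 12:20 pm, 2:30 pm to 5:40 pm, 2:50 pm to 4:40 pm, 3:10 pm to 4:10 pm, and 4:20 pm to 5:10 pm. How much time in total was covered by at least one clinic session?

Merged: 11:00 am–12:50 pm, 2:30 pm–5:40 pm.
Lengths: 1 h 50 min + 3 h 10 min = 5 h.

5 h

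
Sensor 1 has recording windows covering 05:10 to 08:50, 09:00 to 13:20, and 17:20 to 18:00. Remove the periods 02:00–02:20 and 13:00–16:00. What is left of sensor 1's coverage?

05:10–08:50 is untouched.
09:00–13:20 with B removed leaves 09:00–13:00.
17:20–18:00 is untouched.

05:10–08:50, 09:00–13:00, 17:20–18:00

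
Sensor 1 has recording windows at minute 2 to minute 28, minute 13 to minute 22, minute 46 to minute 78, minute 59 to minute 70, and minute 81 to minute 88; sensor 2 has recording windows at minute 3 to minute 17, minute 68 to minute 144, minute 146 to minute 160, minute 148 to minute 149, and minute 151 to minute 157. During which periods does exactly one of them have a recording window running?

minute 2 to minute 3, minute 17 to minute 28, minute 46 to minute 68, minute 78 to minute 81, minute 88 to minute 144, minute 146 to minute 160

First set merges to minute 2 to minute 28, minute 46 to minute 78, minute 81 to minute 88.
Second set merges to minute 3 to minute 17, minute 68 to minute 144, minute 146 to minute 160.
A but not B: minute 2 to minute 3, minute 17 to minute 28, minute 46 to minute 68.
B but not A: minute 78 to minute 81, minute 88 to minute 144, minute 146 to minute 160.
Combining gives A △ B.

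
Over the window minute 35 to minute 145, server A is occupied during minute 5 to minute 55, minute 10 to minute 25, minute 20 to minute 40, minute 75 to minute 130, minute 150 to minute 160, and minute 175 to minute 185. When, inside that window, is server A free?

After merging, the occupied span is minute 5 to minute 55, minute 75 to minute 130, minute 150 to minute 160, minute 175 to minute 185.
Uncovered inside minute 35 to minute 145: minute 55 to minute 75, minute 130 to minute 145.

minute 55 to minute 75, minute 130 to minute 145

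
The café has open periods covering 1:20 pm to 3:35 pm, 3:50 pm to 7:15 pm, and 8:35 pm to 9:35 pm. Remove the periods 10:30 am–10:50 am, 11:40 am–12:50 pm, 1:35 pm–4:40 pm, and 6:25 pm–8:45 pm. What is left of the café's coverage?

1:20 pm–1:35 pm, 4:40 pm–6:25 pm, 8:45 pm–9:35 pm

1:20 pm–3:35 pm with B removed leaves 1:20 pm–1:35 pm.
3:50 pm–7:15 pm with B removed leaves 4:40 pm–6:25 pm.
8:35 pm–9:35 pm with B removed leaves 8:45 pm–9:35 pm.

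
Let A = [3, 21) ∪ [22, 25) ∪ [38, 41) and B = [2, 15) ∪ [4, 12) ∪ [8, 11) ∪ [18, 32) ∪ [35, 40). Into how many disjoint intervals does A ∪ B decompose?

Second set merges to [2, 15), [18, 32), [35, 40).
A ∪ B = [2, 32), [35, 41).
That is 2 disjoint pieces.

2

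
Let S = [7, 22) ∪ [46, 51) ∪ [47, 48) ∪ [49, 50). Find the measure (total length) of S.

20

Merged: [7, 22), [46, 51).
Lengths: 15 + 5 = 20.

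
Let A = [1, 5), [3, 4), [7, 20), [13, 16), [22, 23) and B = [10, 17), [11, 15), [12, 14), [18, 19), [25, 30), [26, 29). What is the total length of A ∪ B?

23

First set merges to [1, 5), [7, 20), [22, 23).
Second set merges to [10, 17), [18, 19), [25, 30).
A ∪ B = [1, 5), [7, 20), [22, 23), [25, 30).
Total: 4 + 13 + 1 + 5 = 23.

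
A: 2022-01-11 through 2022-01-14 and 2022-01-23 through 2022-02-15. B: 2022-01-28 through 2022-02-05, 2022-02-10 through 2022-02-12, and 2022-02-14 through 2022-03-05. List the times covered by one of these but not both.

2022-01-11 through 2022-01-14, 2022-01-23 through 2022-01-27, 2022-02-06 through 2022-02-09, 2022-02-13 through 2022-02-13, 2022-02-16 through 2022-03-05

A \ B = 2022-01-11 through 2022-01-14, 2022-01-23 through 2022-01-27, 2022-02-06 through 2022-02-09, 2022-02-13 through 2022-02-13.
B \ A = 2022-02-16 through 2022-03-05.
Union of the two gives the symmetric difference.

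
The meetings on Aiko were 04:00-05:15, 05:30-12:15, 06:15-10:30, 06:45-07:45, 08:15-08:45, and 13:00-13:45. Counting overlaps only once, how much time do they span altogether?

Merged: 04:00-05:15, 05:30-12:15, 13:00-13:45.
Lengths: 1 h 15 min + 6 h 45 min + 45 min = 8 h 45 min.

8 h 45 min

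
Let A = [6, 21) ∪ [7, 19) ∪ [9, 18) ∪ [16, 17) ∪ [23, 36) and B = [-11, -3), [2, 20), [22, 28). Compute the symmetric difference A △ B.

[-11, -3) ∪ [2, 6) ∪ [20, 21) ∪ [22, 23) ∪ [28, 36)

Merge the first list: [6, 21), [23, 36).
A \ B = [20, 21), [28, 36).
B \ A = [-11, -3), [2, 6), [22, 23).
Union of the two gives the symmetric difference.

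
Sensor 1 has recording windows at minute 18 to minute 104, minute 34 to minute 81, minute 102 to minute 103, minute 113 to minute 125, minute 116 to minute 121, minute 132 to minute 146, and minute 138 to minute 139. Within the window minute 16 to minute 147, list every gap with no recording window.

minute 16 to minute 18, minute 104 to minute 113, minute 125 to minute 132, minute 146 to minute 147

After merging, the occupied span is minute 18 to minute 104, minute 113 to minute 125, minute 132 to minute 146.
Uncovered inside minute 16 to minute 147: minute 16 to minute 18, minute 104 to minute 113, minute 125 to minute 132, minute 146 to minute 147.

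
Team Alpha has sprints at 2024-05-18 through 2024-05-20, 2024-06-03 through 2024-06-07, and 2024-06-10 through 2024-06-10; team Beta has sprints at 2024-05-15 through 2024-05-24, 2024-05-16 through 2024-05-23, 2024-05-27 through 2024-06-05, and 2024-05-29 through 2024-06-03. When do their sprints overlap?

2024-05-18 through 2024-05-20, 2024-06-03 through 2024-06-05

Second set merges to 2024-05-15 through 2024-05-24, 2024-05-27 through 2024-06-05.
2024-05-18 through 2024-05-20 overlaps B on 2024-05-18 through 2024-05-20.
2024-06-03 through 2024-06-07 overlaps B on 2024-06-03 through 2024-06-05.
2024-06-10 through 2024-06-10 falls entirely outside B.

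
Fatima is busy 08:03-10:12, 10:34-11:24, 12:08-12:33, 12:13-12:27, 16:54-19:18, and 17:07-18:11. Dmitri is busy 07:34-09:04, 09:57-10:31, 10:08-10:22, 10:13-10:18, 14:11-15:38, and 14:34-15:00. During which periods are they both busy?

Merge the first list: 08:03-10:12, 10:34-11:24, 12:08-12:33, 16:54-19:18.
Merge the second list: 07:34-09:04, 09:57-10:31, 14:11-15:38.
08:03-10:12 ∩ B → 08:03-09:04, 09:57-10:12.
10:34-11:24 meets no B interval.
12:08-12:33 meets no B interval.
16:54-19:18 meets no B interval.

08:03-09:04, 09:57-10:12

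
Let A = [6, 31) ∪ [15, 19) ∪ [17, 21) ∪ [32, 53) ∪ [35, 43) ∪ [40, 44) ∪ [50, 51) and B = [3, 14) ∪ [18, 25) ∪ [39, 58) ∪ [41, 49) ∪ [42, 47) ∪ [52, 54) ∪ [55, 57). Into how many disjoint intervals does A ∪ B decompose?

A, merged: [6, 31), [32, 53).
B, merged: [3, 14), [18, 25), [39, 58).
A ∪ B = [3, 31), [32, 58).
That is 2 disjoint pieces.

2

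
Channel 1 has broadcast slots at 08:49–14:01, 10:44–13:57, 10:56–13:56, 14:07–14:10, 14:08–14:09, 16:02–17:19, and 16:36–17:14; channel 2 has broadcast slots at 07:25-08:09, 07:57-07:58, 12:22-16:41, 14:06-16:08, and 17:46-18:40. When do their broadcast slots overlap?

Merge the first list: 08:49-14:01, 14:07-14:10, 16:02-17:19.
Merge the second list: 07:25-08:09, 12:22-16:41, 17:46-18:40.
08:49-14:01 overlaps B on 12:22-14:01.
14:07-14:10 overlaps B on 14:07-14:10.
16:02-17:19 overlaps B on 16:02-16:41.

12:22-14:01, 14:07-14:10, 16:02-16:41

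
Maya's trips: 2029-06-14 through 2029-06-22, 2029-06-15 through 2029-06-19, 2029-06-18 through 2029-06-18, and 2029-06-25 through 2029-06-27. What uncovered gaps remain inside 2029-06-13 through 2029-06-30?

The merged coverage is 2029-06-14 through 2029-06-22, 2029-06-25 through 2029-06-27.
Gaps within 2029-06-13 through 2029-06-30: 2029-06-13 through 2029-06-13, 2029-06-23 through 2029-06-24, 2029-06-28 through 2029-06-30.

2029-06-13 through 2029-06-13, 2029-06-23 through 2029-06-24, 2029-06-28 through 2029-06-30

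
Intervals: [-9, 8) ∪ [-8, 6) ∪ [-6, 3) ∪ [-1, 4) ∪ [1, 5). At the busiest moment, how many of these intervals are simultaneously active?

5

At 1, 5 of the intervals are simultaneously active.
No point has more.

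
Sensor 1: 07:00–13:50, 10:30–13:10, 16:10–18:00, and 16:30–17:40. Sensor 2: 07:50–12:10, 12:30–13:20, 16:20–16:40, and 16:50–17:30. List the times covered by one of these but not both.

07:00–07:50, 12:10–12:30, 13:20–13:50, 16:10–16:20, 16:40–16:50, 17:30–18:00

A, merged: 07:00–13:50, 16:10–18:00.
A but not B: 07:00–07:50, 12:10–12:30, 13:20–13:50, 16:10–16:20, 16:40–16:50, 17:30–18:00.
B but not A: none.
Combining gives A △ B.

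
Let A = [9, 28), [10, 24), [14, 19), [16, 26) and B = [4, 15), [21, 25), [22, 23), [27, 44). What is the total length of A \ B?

First set merges to [9, 28).
Second set merges to [4, 15), [21, 25), [27, 44).
A \ B = [15, 21), [25, 27).
Total: 6 + 2 = 8.

8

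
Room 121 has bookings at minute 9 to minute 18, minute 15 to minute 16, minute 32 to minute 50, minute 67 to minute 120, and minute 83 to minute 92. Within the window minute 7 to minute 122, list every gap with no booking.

Covered (merged): minute 9 to minute 18, minute 32 to minute 50, minute 67 to minute 120.
Uncovered inside minute 7 to minute 122: minute 7 to minute 9, minute 18 to minute 32, minute 50 to minute 67, minute 120 to minute 122.

minute 7 to minute 9, minute 18 to minute 32, minute 50 to minute 67, minute 120 to minute 122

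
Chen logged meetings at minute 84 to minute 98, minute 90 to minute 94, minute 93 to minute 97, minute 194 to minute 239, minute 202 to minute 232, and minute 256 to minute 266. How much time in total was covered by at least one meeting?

69 minutes

Merged: minute 84 to minute 98, minute 194 to minute 239, minute 256 to minute 266.
Lengths: 14 minutes + 45 minutes + 10 minutes = 69 minutes.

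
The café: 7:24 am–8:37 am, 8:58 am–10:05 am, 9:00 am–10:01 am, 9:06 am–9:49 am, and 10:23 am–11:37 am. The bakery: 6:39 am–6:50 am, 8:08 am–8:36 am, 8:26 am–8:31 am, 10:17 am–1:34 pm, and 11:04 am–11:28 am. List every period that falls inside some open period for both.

Merge the first list: 7:24 am-8:37 am, 8:58 am-10:05 am, 10:23 am-11:37 am.
Merge the second list: 6:39 am-6:50 am, 8:08 am-8:36 am, 10:17 am-1:34 pm.
7:24 am-8:37 am ∩ B → 8:08 am-8:36 am.
8:58 am-10:05 am meets no B interval.
10:23 am-11:37 am ∩ B → 10:23 am-11:37 am.

8:08 am-8:36 am, 10:23 am-11:37 am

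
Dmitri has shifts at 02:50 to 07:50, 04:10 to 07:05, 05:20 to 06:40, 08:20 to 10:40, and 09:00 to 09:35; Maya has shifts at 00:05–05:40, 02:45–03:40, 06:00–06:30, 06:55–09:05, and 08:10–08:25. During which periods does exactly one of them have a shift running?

00:05–02:50, 05:40–06:00, 06:30–06:55, 07:50–08:20, 09:05–10:40

First set merges to 02:50–07:50, 08:20–10:40.
Second set merges to 00:05–05:40, 06:00–06:30, 06:55–09:05.
A but not B: 05:40–06:00, 06:30–06:55, 09:05–10:40.
B but not A: 00:05–02:50, 07:50–08:20.
Combining gives A △ B.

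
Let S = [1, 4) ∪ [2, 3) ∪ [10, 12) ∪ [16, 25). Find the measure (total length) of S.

14

Merged: [1, 4), [10, 12), [16, 25).
Lengths: 3 + 2 + 9 = 14.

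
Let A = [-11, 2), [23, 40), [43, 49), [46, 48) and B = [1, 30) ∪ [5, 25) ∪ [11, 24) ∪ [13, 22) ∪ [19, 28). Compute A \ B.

[-11, 1) ∪ [30, 40) ∪ [43, 49)

First set merges to [-11, 2), [23, 40), [43, 49).
Second set merges to [1, 30).
[-11, 2) \ B = [-11, 1).
[23, 40) \ B = [30, 40).
[43, 49): nothing removed.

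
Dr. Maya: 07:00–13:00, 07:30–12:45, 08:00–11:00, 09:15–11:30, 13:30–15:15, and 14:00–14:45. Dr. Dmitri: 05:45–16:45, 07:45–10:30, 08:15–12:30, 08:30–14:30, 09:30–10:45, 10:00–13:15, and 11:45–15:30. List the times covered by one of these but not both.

Merge the first list: 07:00–13:00, 13:30–15:15.
Merge the second list: 05:45–16:45.
A but not B: none.
B but not A: 05:45–07:00, 13:00–13:30, 15:15–16:45.
Combining gives A △ B.

05:45–07:00, 13:00–13:30, 15:15–16:45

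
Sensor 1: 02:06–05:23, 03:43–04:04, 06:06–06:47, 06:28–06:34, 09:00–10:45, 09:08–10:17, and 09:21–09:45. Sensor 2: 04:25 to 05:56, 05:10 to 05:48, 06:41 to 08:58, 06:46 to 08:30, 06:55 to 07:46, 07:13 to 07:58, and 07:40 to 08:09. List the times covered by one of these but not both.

A, merged: 02:06–05:23, 06:06–06:47, 09:00–10:45.
B, merged: 04:25–05:56, 06:41–08:58.
A \ B = 02:06–04:25, 06:06–06:41, 09:00–10:45.
B \ A = 05:23–05:56, 06:47–08:58.
Union of the two gives the symmetric difference.

02:06–04:25, 05:23–05:56, 06:06–06:41, 06:47–08:58, 09:00–10:45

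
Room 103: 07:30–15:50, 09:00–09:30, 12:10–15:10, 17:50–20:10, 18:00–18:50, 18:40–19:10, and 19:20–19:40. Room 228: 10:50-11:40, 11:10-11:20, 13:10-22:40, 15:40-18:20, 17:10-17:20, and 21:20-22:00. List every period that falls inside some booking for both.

10:50-11:40, 13:10-15:50, 17:50-20:10

Merge the first list: 07:30-15:50, 17:50-20:10.
Merge the second list: 10:50-11:40, 13:10-22:40.
07:30-15:50 meets the second set on 10:50-11:40, 13:10-15:50.
17:50-20:10 meets the second set on 17:50-20:10.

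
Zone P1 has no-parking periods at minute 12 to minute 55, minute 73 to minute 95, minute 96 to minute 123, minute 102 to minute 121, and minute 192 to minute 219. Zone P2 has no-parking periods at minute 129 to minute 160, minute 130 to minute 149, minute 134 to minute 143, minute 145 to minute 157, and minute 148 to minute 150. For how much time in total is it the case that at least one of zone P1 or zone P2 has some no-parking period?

150 minutes

Merge the first list: minute 12 to minute 55, minute 73 to minute 95, minute 96 to minute 123, minute 192 to minute 219.
Merge the second list: minute 129 to minute 160.
A ∪ B = minute 12 to minute 55, minute 73 to minute 95, minute 96 to minute 123, minute 129 to minute 160, minute 192 to minute 219.
Total: 43 minutes + 22 minutes + 27 minutes + 31 minutes + 27 minutes = 150 minutes.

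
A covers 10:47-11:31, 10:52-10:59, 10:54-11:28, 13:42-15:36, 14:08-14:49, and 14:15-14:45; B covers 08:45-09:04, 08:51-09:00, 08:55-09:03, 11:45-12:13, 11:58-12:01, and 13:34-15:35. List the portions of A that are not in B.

First set merges to 10:47-11:31, 13:42-15:36.
Second set merges to 08:45-09:04, 11:45-12:13, 13:34-15:35.
10:47-11:31: no B overlap → unchanged.
13:42-15:36 minus B → 15:35-15:36.

10:47-11:31, 15:35-15:36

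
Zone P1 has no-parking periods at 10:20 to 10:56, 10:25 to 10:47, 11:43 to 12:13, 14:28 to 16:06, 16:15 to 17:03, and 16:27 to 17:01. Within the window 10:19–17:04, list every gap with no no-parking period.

The merged coverage is 10:20-10:56, 11:43-12:13, 14:28-16:06, 16:15-17:03.
Complement within 10:19-17:04: 10:19-10:20, 10:56-11:43, 12:13-14:28, 16:06-16:15, 17:03-17:04.

10:19-10:20, 10:56-11:43, 12:13-14:28, 16:06-16:15, 17:03-17:04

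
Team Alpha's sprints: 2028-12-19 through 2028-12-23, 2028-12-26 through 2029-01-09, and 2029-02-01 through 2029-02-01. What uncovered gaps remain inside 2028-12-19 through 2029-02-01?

The merged coverage is 2028-12-19 through 2028-12-23, 2028-12-26 through 2029-01-09, 2029-02-01 through 2029-02-01.
Complement within 2028-12-19 through 2029-02-01: 2028-12-24 through 2028-12-25, 2029-01-10 through 2029-01-31.

2028-12-24 through 2028-12-25, 2029-01-10 through 2029-01-31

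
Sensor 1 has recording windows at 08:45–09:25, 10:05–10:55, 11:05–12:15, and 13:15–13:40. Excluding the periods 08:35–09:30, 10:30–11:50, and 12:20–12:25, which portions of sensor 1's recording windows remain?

08:45–09:25: fully covered by B → removed.
10:05–10:55 minus B → 10:05–10:30.
11:05–12:15 minus B → 11:50–12:15.
13:15–13:40: no B overlap → unchanged.

10:05–10:30, 11:50–12:15, 13:15–13:40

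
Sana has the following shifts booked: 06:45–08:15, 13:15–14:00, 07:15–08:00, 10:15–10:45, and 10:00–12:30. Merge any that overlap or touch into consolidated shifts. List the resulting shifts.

06:45–08:15, 10:00–12:30, 13:15–14:00

Sort by start: 06:45–08:15, 07:15–08:00, 10:00–12:30, 10:15–10:45, 13:15–14:00.
07:15–08:00 overlaps/touches 06:45–08:15 → extend to 06:45–08:15.
10:00–12:30 is disjoint → start new block.
10:15–10:45 overlaps/touches 10:00–12:30 → extend to 10:00–12:30.
13:15–14:00 is disjoint → start new block.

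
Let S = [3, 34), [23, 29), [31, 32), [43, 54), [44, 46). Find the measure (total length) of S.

Merged: [3, 34), [43, 54).
Lengths: 31 + 11 = 42.

42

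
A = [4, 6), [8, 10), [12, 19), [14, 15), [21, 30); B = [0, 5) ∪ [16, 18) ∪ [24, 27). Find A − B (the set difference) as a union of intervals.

[5, 6) ∪ [8, 10) ∪ [12, 16) ∪ [18, 19) ∪ [21, 24) ∪ [27, 30)

A, merged: [4, 6), [8, 10), [12, 19), [21, 30).
[4, 6) with B removed leaves [5, 6).
[8, 10) is untouched.
[12, 19) with B removed leaves [12, 16), [18, 19).
[21, 30) with B removed leaves [21, 24), [27, 30).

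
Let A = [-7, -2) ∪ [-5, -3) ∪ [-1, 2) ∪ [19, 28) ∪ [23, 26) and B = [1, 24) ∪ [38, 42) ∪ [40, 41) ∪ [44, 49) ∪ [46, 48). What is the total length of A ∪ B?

Merge the first list: [-7, -2), [-1, 2), [19, 28).
Merge the second list: [1, 24), [38, 42), [44, 49).
A ∪ B = [-7, -2), [-1, 28), [38, 42), [44, 49).
Total: 5 + 29 + 4 + 5 = 43.

43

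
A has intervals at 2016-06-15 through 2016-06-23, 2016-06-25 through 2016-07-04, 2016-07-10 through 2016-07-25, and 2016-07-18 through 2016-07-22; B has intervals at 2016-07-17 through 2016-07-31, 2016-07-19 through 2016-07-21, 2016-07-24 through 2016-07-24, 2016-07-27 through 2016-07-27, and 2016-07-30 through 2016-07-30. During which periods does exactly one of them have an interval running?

Merge the first list: 2016-06-15 through 2016-06-23, 2016-06-25 through 2016-07-04, 2016-07-10 through 2016-07-25.
Merge the second list: 2016-07-17 through 2016-07-31.
A but not B: 2016-06-15 through 2016-06-23, 2016-06-25 through 2016-07-04, 2016-07-10 through 2016-07-16.
B but not A: 2016-07-26 through 2016-07-31.
Combining gives A △ B.

2016-06-15 through 2016-06-23, 2016-06-25 through 2016-07-04, 2016-07-10 through 2016-07-16, 2016-07-26 through 2016-07-31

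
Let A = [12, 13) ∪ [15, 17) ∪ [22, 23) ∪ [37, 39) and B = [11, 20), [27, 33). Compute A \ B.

[22, 23) ∪ [37, 39)

[12, 13) lies entirely inside B → drops out.
[15, 17) lies entirely inside B → drops out.
[22, 23) is untouched.
[37, 39) is untouched.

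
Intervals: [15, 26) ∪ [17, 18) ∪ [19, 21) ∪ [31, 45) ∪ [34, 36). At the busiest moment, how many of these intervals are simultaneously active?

At 17, 2 of the intervals are simultaneously active.
No point has more.

2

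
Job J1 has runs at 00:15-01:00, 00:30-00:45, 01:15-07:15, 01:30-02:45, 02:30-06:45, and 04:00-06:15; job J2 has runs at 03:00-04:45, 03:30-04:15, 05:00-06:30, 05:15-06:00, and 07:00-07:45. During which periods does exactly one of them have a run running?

Merge the first list: 00:15-01:00, 01:15-07:15.
Merge the second list: 03:00-04:45, 05:00-06:30, 07:00-07:45.
A but not B: 00:15-01:00, 01:15-03:00, 04:45-05:00, 06:30-07:00.
B but not A: 07:15-07:45.
Combining gives A △ B.

00:15-01:00, 01:15-03:00, 04:45-05:00, 06:30-07:00, 07:15-07:45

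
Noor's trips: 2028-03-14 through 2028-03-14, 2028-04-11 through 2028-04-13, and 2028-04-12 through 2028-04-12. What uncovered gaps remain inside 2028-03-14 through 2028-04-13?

Covered (merged): 2028-03-14 through 2028-03-14, 2028-04-11 through 2028-04-13.
Uncovered inside 2028-03-14 through 2028-04-13: 2028-03-15 through 2028-04-10.

2028-03-15 through 2028-04-10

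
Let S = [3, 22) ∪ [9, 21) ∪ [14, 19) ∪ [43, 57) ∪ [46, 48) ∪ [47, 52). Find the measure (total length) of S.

Merged: [3, 22), [43, 57).
Lengths: 19 + 14 = 33.

33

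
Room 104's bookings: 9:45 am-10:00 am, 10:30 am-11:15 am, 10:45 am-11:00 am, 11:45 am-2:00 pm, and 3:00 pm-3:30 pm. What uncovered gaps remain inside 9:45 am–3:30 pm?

After merging, the occupied span is 9:45 am-10:00 am, 10:30 am-11:15 am, 11:45 am-2:00 pm, 3:00 pm-3:30 pm.
Complement within 9:45 am-3:30 pm: 10:00 am-10:30 am, 11:15 am-11:45 am, 2:00 pm-3:00 pm.

10:00 am-10:30 am, 11:15 am-11:45 am, 2:00 pm-3:00 pm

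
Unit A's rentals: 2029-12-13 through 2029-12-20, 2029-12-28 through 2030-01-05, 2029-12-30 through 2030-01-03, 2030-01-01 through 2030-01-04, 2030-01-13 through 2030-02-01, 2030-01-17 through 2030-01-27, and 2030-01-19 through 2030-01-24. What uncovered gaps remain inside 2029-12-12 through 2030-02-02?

2029-12-12 through 2029-12-12, 2029-12-21 through 2029-12-27, 2030-01-06 through 2030-01-12, 2030-02-02 through 2030-02-02

After merging, the occupied span is 2029-12-13 through 2029-12-20, 2029-12-28 through 2030-01-05, 2030-01-13 through 2030-02-01.
Uncovered inside 2029-12-12 through 2030-02-02: 2029-12-12 through 2029-12-12, 2029-12-21 through 2029-12-27, 2030-01-06 through 2030-01-12, 2030-02-02 through 2030-02-02.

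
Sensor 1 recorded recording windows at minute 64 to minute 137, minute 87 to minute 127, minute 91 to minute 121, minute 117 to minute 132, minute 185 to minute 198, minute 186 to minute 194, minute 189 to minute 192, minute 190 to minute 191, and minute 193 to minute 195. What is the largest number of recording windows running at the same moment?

At minute 117, 4 of the intervals are simultaneously active.
No point has more.

4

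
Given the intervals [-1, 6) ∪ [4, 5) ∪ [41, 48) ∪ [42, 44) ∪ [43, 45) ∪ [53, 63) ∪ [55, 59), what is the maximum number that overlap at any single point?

Sweep endpoints in order; track running count of active intervals.
Peak of 3 reached at 43.

3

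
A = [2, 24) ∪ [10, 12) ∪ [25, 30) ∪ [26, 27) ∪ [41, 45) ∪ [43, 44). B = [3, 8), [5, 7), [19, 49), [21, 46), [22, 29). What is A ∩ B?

[3, 8) ∪ [19, 24) ∪ [25, 30) ∪ [41, 45)

Merge the first list: [2, 24), [25, 30), [41, 45).
Merge the second list: [3, 8), [19, 49).
[2, 24) meets the second set on [3, 8), [19, 24).
[25, 30) meets the second set on [25, 30).
[41, 45) meets the second set on [41, 45).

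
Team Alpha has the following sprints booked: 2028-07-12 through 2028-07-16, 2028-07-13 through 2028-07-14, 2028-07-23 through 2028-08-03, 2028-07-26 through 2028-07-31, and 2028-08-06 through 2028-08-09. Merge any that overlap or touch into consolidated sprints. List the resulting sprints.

2028-07-13 through 2028-07-14 overlaps/touches 2028-07-12 through 2028-07-16 → extend to 2028-07-12 through 2028-07-16.
2028-07-23 through 2028-08-03 is disjoint → start new block.
2028-07-26 through 2028-07-31 overlaps/touches 2028-07-23 through 2028-08-03 → extend to 2028-07-23 through 2028-08-03.
2028-08-06 through 2028-08-09 is disjoint → start new block.

2028-07-12 through 2028-07-16, 2028-07-23 through 2028-08-03, 2028-08-06 through 2028-08-09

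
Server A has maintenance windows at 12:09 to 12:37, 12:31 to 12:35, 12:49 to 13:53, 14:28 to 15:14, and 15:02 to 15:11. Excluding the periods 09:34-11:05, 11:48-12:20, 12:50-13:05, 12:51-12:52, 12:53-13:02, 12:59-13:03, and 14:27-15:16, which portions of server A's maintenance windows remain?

A, merged: 12:09-12:37, 12:49-13:53, 14:28-15:14.
B, merged: 09:34-11:05, 11:48-12:20, 12:50-13:05, 14:27-15:16.
12:09-12:37 \ B = 12:20-12:37.
12:49-13:53 \ B = 12:49-12:50, 13:05-13:53.
14:28-15:14: entirely removed.

12:20-12:37, 12:49-12:50, 13:05-13:53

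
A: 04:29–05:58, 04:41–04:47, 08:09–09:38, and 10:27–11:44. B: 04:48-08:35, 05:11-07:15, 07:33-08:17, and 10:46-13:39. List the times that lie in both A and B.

Merge the first list: 04:29–05:58, 08:09–09:38, 10:27–11:44.
Merge the second list: 04:48–08:35, 10:46–13:39.
04:29–05:58 ∩ B → 04:48–05:58.
08:09–09:38 ∩ B → 08:09–08:35.
10:27–11:44 ∩ B → 10:46–11:44.

04:48–05:58, 08:09–08:35, 10:46–11:44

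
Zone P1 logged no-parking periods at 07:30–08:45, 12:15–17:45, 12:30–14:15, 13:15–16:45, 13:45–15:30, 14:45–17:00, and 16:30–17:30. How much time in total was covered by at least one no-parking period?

6 h 45 min

Merged: 07:30-08:45, 12:15-17:45.
Lengths: 1 h 15 min + 5 h 30 min = 6 h 45 min.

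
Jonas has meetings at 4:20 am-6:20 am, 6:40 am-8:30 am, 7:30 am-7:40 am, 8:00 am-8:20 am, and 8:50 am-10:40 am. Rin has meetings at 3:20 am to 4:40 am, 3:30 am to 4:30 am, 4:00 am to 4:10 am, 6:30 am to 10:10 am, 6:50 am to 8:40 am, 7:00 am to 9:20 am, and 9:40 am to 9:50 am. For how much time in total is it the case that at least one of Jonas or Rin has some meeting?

7 h 10 min

Merge the first list: 4:20 am-6:20 am, 6:40 am-8:30 am, 8:50 am-10:40 am.
Merge the second list: 3:20 am-4:40 am, 6:30 am-10:10 am.
A ∪ B = 3:20 am-6:20 am, 6:30 am-10:40 am.
Total: 3 h + 4 h 10 min = 7 h 10 min.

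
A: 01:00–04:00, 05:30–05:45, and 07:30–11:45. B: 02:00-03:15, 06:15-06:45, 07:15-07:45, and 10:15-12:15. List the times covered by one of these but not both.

Only in the first: 01:00–02:00, 03:15–04:00, 05:30–05:45, 07:45–10:15.
Only in the second: 06:15–06:45, 07:15–07:30, 11:45–12:15.
Together these are the periods covered by exactly one.

01:00–02:00, 03:15–04:00, 05:30–05:45, 06:15–06:45, 07:15–07:30, 07:45–10:15, 11:45–12:15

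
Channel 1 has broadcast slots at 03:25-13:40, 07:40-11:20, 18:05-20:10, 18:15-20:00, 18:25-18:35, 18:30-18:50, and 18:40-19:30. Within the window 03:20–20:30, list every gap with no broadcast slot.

Covered (merged): 03:25-13:40, 18:05-20:10.
Uncovered inside 03:20-20:30: 03:20-03:25, 13:40-18:05, 20:10-20:30.

03:20-03:25, 13:40-18:05, 20:10-20:30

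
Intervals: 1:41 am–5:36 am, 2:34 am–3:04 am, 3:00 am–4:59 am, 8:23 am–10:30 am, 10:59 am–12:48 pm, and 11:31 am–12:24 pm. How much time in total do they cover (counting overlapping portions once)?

Merged: 1:41 am–5:36 am, 8:23 am–10:30 am, 10:59 am–12:48 pm.
Lengths: 3 h 55 min + 2 h 7 min + 1 h 49 min = 7 h 51 min.

7 h 51 min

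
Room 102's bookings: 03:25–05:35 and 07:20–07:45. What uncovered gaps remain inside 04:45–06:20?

05:35–06:20

Covered (merged): 03:25–05:35, 07:20–07:45.
Gaps within 04:45–06:20: 05:35–06:20.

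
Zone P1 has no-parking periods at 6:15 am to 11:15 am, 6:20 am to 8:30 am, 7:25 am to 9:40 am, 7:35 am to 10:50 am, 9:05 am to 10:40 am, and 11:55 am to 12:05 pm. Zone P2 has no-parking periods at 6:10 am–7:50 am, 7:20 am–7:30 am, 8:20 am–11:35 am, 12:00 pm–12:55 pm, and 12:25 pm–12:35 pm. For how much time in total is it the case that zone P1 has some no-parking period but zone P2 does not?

35 min

First set merges to 6:15 am–11:15 am, 11:55 am–12:05 pm.
Second set merges to 6:10 am–7:50 am, 8:20 am–11:35 am, 12:00 pm–12:55 pm.
A \ B = 7:50 am–8:20 am, 11:55 am–12:00 pm.
Total: 30 min + 5 min = 35 min.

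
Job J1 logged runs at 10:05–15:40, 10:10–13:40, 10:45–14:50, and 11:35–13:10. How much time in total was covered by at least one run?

Merged: 10:05–15:40.
Length: 5 h 35 min.

5 h 35 min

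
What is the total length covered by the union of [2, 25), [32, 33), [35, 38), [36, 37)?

27

Merged: [2, 25), [32, 33), [35, 38).
Lengths: 23 + 1 + 3 = 27.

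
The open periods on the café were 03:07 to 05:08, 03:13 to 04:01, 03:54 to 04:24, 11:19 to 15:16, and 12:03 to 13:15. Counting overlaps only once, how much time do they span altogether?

Merged: 03:07-05:08, 11:19-15:16.
Lengths: 2 h 1 min + 3 h 57 min = 5 h 58 min.

5 h 58 min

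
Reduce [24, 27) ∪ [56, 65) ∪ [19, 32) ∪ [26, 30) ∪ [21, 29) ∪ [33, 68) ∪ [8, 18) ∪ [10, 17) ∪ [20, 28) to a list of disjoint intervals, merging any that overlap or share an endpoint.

[8, 18) ∪ [19, 32) ∪ [33, 68)

Sort by start: [8, 18), [10, 17), [19, 32), [20, 28), [21, 29), [24, 27), [26, 30), [33, 68), [56, 65).
[10, 17) overlaps/touches [8, 18) → extend to [8, 18).
[19, 32) is disjoint → start new block.
[20, 28) overlaps/touches [19, 32) → extend to [19, 32).
[21, 29) overlaps/touches [19, 32) → extend to [19, 32).
[24, 27) overlaps/touches [19, 32) → extend to [19, 32).
[26, 30) overlaps/touches [19, 32) → extend to [19, 32).
[33, 68) is disjoint → start new block.
[56, 65) overlaps/touches [33, 68) → extend to [33, 68).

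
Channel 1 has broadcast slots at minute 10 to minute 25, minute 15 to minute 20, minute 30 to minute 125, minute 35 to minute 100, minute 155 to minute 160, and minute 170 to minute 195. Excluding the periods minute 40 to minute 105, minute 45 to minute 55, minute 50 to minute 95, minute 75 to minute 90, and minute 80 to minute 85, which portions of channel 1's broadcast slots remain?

minute 10 to minute 25, minute 30 to minute 40, minute 105 to minute 125, minute 155 to minute 160, minute 170 to minute 195

First set merges to minute 10 to minute 25, minute 30 to minute 125, minute 155 to minute 160, minute 170 to minute 195.
Second set merges to minute 40 to minute 105.
minute 10 to minute 25 is untouched.
minute 30 to minute 125 with B removed leaves minute 30 to minute 40, minute 105 to minute 125.
minute 155 to minute 160 is untouched.
minute 170 to minute 195 is untouched.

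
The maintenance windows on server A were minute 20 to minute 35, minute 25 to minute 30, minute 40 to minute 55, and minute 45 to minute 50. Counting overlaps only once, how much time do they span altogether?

30 minutes

Merged: minute 20 to minute 35, minute 40 to minute 55.
Lengths: 15 minutes + 15 minutes = 30 minutes.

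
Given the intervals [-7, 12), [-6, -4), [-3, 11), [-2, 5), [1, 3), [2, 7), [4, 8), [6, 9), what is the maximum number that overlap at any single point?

5

Sweep endpoints in order; track running count of active intervals.
Peak of 5 reached at 2.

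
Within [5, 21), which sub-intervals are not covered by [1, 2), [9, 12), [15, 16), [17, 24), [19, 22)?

The merged coverage is [1, 2), [9, 12), [15, 16), [17, 24).
Uncovered inside [5, 21): [5, 9), [12, 15), [16, 17).

[5, 9) ∪ [12, 15) ∪ [16, 17)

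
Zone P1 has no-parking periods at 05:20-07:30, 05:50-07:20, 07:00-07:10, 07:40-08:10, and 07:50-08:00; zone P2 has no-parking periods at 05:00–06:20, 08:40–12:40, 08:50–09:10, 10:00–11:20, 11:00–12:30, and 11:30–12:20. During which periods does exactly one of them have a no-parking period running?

Merge the first list: 05:20–07:30, 07:40–08:10.
Merge the second list: 05:00–06:20, 08:40–12:40.
A but not B: 06:20–07:30, 07:40–08:10.
B but not A: 05:00–05:20, 08:40–12:40.
Combining gives A △ B.

05:00–05:20, 06:20–07:30, 07:40–08:10, 08:40–12:40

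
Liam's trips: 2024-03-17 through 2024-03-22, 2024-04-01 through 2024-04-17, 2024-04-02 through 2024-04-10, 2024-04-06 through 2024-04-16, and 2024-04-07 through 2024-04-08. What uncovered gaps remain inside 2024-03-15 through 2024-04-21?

2024-03-15 through 2024-03-16, 2024-03-23 through 2024-03-31, 2024-04-18 through 2024-04-21

Covered (merged): 2024-03-17 through 2024-03-22, 2024-04-01 through 2024-04-17.
Complement within 2024-03-15 through 2024-04-21: 2024-03-15 through 2024-03-16, 2024-03-23 through 2024-03-31, 2024-04-18 through 2024-04-21.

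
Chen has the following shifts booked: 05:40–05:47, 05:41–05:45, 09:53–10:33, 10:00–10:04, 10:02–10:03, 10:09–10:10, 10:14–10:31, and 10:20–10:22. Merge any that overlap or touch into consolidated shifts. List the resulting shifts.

05:41-05:45 overlaps/touches 05:40-05:47 → extend to 05:40-05:47.
09:53-10:33 is disjoint → start new block.
10:00-10:04 overlaps/touches 09:53-10:33 → extend to 09:53-10:33.
10:02-10:03 overlaps/touches 09:53-10:33 → extend to 09:53-10:33.
10:09-10:10 overlaps/touches 09:53-10:33 → extend to 09:53-10:33.
10:14-10:31 overlaps/touches 09:53-10:33 → extend to 09:53-10:33.
10:20-10:22 overlaps/touches 09:53-10:33 → extend to 09:53-10:33.

05:40-05:47, 09:53-10:33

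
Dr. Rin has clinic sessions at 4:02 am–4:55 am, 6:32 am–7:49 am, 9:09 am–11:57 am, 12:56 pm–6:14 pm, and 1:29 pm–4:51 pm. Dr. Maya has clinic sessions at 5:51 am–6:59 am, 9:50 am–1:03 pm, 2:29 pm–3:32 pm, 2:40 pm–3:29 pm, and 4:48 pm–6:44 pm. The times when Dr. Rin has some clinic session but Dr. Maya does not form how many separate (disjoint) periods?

A, merged: 4:02 am-4:55 am, 6:32 am-7:49 am, 9:09 am-11:57 am, 12:56 pm-6:14 pm.
B, merged: 5:51 am-6:59 am, 9:50 am-1:03 pm, 2:29 pm-3:32 pm, 4:48 pm-6:44 pm.
A \ B = 4:02 am-4:55 am, 6:59 am-7:49 am, 9:09 am-9:50 am, 1:03 pm-2:29 pm, 3:32 pm-4:48 pm.
That is 5 disjoint pieces.

5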